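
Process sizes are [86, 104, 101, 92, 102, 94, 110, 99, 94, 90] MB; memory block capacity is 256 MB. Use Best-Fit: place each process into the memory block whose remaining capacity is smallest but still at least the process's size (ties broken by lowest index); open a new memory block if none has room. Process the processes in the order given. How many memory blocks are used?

Put 86 MB in memory block 1; 170 MB remain.
Put 104 MB in memory block 1; 66 MB remain.
Put 101 MB in memory block 2; 155 MB remain.
Put 92 MB in memory block 2; 63 MB remain.
Put 102 MB in memory block 3; 154 MB remain.
Put 94 MB in memory block 3; 60 MB remain.
Put 110 MB in memory block 4; 146 MB remain.
Put 99 MB in memory block 4; 47 MB remain.
Put 94 MB in memory block 5; 162 MB remain.
Put 90 MB in memory block 5; 72 MB remain.
Final memory blocks: [86,104] [101,92] [102,94] [110,99] [94,90].

5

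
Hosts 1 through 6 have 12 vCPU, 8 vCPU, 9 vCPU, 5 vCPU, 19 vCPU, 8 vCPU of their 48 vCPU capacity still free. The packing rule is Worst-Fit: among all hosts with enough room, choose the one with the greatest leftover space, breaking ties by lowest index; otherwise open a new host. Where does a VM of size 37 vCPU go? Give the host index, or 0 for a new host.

No host has ≥ 37 vCPU free, so a new host is opened.

0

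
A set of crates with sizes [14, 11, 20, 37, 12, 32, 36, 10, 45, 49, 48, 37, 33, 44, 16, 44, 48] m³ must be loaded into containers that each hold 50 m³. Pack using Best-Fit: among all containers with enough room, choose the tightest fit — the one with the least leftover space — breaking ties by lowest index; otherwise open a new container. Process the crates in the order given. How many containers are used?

container 1: place 14 m³, 36 m³ left
container 1: place 11 m³, 25 m³ left
container 1: place 20 m³, 5 m³ left
container 2: place 37 m³, 13 m³ left
container 2: place 12 m³, 1 m³ left
container 3: place 32 m³, 18 m³ left
container 4: place 36 m³, 14 m³ left
container 4: place 10 m³, 4 m³ left
container 5: place 45 m³, 5 m³ left
container 6: place 49 m³, 1 m³ left
container 7: place 48 m³, 2 m³ left
container 8: place 37 m³, 13 m³ left
container 9: place 33 m³, 17 m³ left
container 10: place 44 m³, 6 m³ left
container 9: place 16 m³, 1 m³ left
container 11: place 44 m³, 6 m³ left
container 12: place 48 m³, 2 m³ left
Final containers: [14,11,20] [37,12] [32] [36,10] [45] [49] [48] [37] [33,16] [44] [44] [48].

12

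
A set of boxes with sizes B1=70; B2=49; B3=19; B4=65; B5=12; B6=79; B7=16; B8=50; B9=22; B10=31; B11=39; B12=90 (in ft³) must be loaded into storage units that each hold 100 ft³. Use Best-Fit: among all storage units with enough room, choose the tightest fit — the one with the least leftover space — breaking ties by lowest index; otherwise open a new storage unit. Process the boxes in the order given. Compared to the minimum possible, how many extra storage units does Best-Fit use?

0

Best-Fit: [70,19] [49,50] [65,12,22] [79,16] [31,39] [90] → 6 storage units.
Total size 542 ft³; any packing needs at least ⌈542/100⌉ = 6 storage units.
So 6 is already optimal.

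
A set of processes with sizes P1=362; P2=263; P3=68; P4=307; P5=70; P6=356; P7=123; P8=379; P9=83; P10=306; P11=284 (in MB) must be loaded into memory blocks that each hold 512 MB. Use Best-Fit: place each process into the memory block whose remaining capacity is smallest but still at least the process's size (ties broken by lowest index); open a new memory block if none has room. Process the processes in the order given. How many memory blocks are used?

7 memory blocks

memory block 1: place P1 (362 MB), 150 MB left
memory block 2: place P2 (263 MB), 249 MB left
memory block 1: place P3 (68 MB), 82 MB left
memory block 3: place P4 (307 MB), 205 MB left
memory block 1: place P5 (70 MB), 12 MB left
memory block 4: place P6 (356 MB), 156 MB left
memory block 4: place P7 (123 MB), 33 MB left
memory block 5: place P8 (379 MB), 133 MB left
memory block 5: place P9 (83 MB), 50 MB left
memory block 6: place P10 (306 MB), 206 MB left
memory block 7: place P11 (284 MB), 228 MB left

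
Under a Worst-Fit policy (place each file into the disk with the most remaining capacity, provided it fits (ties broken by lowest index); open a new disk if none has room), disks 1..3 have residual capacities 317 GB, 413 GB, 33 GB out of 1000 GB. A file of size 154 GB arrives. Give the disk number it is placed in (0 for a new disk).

2

Disks with room: disk 1 (317 GB), disk 2 (413 GB).
Most room is disk 2 with 413 GB free.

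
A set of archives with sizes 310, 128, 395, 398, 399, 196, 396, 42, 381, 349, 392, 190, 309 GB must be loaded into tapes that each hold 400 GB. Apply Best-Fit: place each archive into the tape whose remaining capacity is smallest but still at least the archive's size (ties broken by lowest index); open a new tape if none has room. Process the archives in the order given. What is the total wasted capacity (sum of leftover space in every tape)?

515

Put 310 GB in tape 1; 90 GB remain.
Put 128 GB in tape 2; 272 GB remain.
Put 395 GB in tape 3; 5 GB remain.
Put 398 GB in tape 4; 2 GB remain.
Put 399 GB in tape 5; 1 GB remain.
Put 196 GB in tape 2; 76 GB remain.
Put 396 GB in tape 6; 4 GB remain.
Put 42 GB in tape 2; 34 GB remain.
Put 381 GB in tape 7; 19 GB remain.
Put 349 GB in tape 8; 51 GB remain.
Put 392 GB in tape 9; 8 GB remain.
Put 190 GB in tape 10; 210 GB remain.
Put 309 GB in tape 11; 91 GB remain.
11 tapes × 400 GB = 4400 GB; used 3885 GB; unused 515 GB.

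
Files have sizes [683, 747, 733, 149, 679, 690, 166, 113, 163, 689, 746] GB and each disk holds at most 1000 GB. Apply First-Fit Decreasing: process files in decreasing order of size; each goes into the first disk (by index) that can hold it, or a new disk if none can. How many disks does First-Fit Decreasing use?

Sorted descending: 747, 746, 733, 690, 689, 683, 679, 166, 163, 149, 113.
747 GB → disk 1 (remaining 253 GB)
746 GB → disk 2 (remaining 254 GB)
733 GB → disk 3 (remaining 267 GB)
690 GB → disk 4 (remaining 310 GB)
689 GB → disk 5 (remaining 311 GB)
683 GB → disk 6 (remaining 317 GB)
679 GB → disk 7 (remaining 321 GB)
166 GB → disk 1 (remaining 87 GB)
163 GB → disk 2 (remaining 91 GB)
149 GB → disk 3 (remaining 118 GB)
113 GB → disk 3 (remaining 5 GB)
Final disks: [747,166] [746,163] [733,149,113] [690] [689] [683] [679].

7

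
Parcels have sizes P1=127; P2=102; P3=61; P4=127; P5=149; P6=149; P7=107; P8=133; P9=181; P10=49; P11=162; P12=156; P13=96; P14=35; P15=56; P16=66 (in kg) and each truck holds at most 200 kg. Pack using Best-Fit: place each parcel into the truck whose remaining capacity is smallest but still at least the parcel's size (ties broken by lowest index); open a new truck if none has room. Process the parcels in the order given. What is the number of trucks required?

P1 (127 kg) → truck 1 (remaining 73 kg)
P2 (102 kg) → truck 2 (remaining 98 kg)
P3 (61 kg) → truck 1 (remaining 12 kg)
P4 (127 kg) → truck 3 (remaining 73 kg)
P5 (149 kg) → truck 4 (remaining 51 kg)
P6 (149 kg) → truck 5 (remaining 51 kg)
P7 (107 kg) → truck 6 (remaining 93 kg)
P8 (133 kg) → truck 7 (remaining 67 kg)
P9 (181 kg) → truck 8 (remaining 19 kg)
P10 (49 kg) → truck 4 (remaining 2 kg)
P11 (162 kg) → truck 9 (remaining 38 kg)
P12 (156 kg) → truck 10 (remaining 44 kg)
P13 (96 kg) → truck 2 (remaining 2 kg)
P14 (35 kg) → truck 9 (remaining 3 kg)
P15 (56 kg) → truck 7 (remaining 11 kg)
P16 (66 kg) → truck 3 (remaining 7 kg)

10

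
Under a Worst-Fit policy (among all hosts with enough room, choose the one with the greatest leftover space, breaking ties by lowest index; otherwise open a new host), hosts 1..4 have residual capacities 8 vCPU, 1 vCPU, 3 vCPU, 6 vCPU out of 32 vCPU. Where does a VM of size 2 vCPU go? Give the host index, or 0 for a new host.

Hosts with room: host 1 (8 vCPU), host 3 (3 vCPU), host 4 (6 vCPU).
Most room is host 1 with 8 vCPU free.

1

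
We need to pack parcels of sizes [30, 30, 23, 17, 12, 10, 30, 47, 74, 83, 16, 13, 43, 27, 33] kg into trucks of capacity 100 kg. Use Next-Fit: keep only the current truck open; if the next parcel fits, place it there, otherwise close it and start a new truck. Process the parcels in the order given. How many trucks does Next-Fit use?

6 trucks

30 kg → truck 1 (remaining 70 kg)
30 kg → truck 1 (remaining 40 kg)
23 kg → truck 1 (remaining 17 kg)
17 kg → truck 1 (remaining 0 kg)
12 kg → truck 2 (remaining 88 kg)
10 kg → truck 2 (remaining 78 kg)
30 kg → truck 2 (remaining 48 kg)
47 kg → truck 2 (remaining 1 kg)
74 kg → truck 3 (remaining 26 kg)
83 kg → truck 4 (remaining 17 kg)
16 kg → truck 4 (remaining 1 kg)
13 kg → truck 5 (remaining 87 kg)
43 kg → truck 5 (remaining 44 kg)
27 kg → truck 5 (remaining 17 kg)
33 kg → truck 6 (remaining 67 kg)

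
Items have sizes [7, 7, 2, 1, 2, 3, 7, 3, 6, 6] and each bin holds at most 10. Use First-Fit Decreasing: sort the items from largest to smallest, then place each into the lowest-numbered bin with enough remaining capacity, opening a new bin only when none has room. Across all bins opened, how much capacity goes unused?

6

Sorted descending: 7, 7, 7, 6, 6, 3, 3, 2, 2, 1.
bin 1: place 7, 3 left
bin 2: place 7, 3 left
bin 3: place 7, 3 left
bin 4: place 6, 4 left
bin 5: place 6, 4 left
bin 1: place 3, 0 left
bin 2: place 3, 0 left
bin 3: place 2, 1 left
bin 4: place 2, 2 left
bin 3: place 1, 0 left
5 bins × 10 = 50; used 44; unused 6.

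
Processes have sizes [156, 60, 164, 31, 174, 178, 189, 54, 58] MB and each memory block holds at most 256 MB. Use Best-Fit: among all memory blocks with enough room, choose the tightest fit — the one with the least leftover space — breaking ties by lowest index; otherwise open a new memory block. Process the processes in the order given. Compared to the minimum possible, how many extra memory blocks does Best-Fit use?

Best-Fit: [156,60,31] [164] [174] [178,58] [189,54] → 5 memory blocks.
Total size 1064 MB; any packing needs at least ⌈1064/256⌉ = 5 memory blocks.
So 5 is already optimal.

0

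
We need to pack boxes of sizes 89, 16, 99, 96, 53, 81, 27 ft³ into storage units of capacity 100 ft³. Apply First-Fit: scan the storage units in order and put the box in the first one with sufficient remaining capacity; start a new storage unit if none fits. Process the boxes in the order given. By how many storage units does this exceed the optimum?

0

First-Fit: [89] [16,53,27] [99] [96] [81] → 5 storage units.
Total size 461 ft³; any packing needs at least ⌈461/100⌉ = 5 storage units.
So 5 is already optimal.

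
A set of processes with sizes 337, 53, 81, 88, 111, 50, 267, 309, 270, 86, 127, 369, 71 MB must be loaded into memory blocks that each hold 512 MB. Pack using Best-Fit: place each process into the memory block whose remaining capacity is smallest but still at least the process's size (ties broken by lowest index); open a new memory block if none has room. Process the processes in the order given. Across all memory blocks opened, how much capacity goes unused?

337 MB → memory block 1 (remaining 175 MB)
53 MB → memory block 1 (remaining 122 MB)
81 MB → memory block 1 (remaining 41 MB)
88 MB → memory block 2 (remaining 424 MB)
111 MB → memory block 2 (remaining 313 MB)
50 MB → memory block 2 (remaining 263 MB)
267 MB → memory block 3 (remaining 245 MB)
309 MB → memory block 4 (remaining 203 MB)
270 MB → memory block 5 (remaining 242 MB)
86 MB → memory block 4 (remaining 117 MB)
127 MB → memory block 5 (remaining 115 MB)
369 MB → memory block 6 (remaining 143 MB)
71 MB → memory block 5 (remaining 44 MB)
6 memory blocks × 512 MB = 3072 MB; used 2219 MB; unused 853 MB.

853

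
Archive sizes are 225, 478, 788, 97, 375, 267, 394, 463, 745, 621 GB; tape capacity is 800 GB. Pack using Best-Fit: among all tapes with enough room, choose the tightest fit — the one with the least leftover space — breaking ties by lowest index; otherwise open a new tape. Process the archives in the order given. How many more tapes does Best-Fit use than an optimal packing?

1

Best-Fit: [225,478,97] [788] [375,267] [394] [463] [745] [621] → 7 tapes.
Total size 4453 GB; any packing needs at least ⌈4453/800⌉ = 6 tapes.
An optimal packing achieves that bound: [788] [745] [621,97] [478,267] [463,225] [394,375] → 6 tapes.
Excess: 7 − 6 = 1.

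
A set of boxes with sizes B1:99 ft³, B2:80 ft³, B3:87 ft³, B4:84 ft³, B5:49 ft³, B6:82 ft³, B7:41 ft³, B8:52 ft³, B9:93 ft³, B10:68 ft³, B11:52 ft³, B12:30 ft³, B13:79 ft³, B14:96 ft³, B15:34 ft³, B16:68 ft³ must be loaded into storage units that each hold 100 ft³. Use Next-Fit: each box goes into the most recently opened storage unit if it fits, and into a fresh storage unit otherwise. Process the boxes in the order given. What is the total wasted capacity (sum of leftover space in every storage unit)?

Put B1 (99 ft³) in storage unit 1; 1 ft³ remain.
Put B2 (80 ft³) in storage unit 2; 20 ft³ remain.
Put B3 (87 ft³) in storage unit 3; 13 ft³ remain.
Put B4 (84 ft³) in storage unit 4; 16 ft³ remain.
Put B5 (49 ft³) in storage unit 5; 51 ft³ remain.
Put B6 (82 ft³) in storage unit 6; 18 ft³ remain.
Put B7 (41 ft³) in storage unit 7; 59 ft³ remain.
Put B8 (52 ft³) in storage unit 7; 7 ft³ remain.
Put B9 (93 ft³) in storage unit 8; 7 ft³ remain.
Put B10 (68 ft³) in storage unit 9; 32 ft³ remain.
Put B11 (52 ft³) in storage unit 10; 48 ft³ remain.
Put B12 (30 ft³) in storage unit 10; 18 ft³ remain.
Put B13 (79 ft³) in storage unit 11; 21 ft³ remain.
Put B14 (96 ft³) in storage unit 12; 4 ft³ remain.
Put B15 (34 ft³) in storage unit 13; 66 ft³ remain.
Put B16 (68 ft³) in storage unit 14; 32 ft³ remain.
14 storage units × 100 ft³ = 1400 ft³; used 1094 ft³; unused 306 ft³.

306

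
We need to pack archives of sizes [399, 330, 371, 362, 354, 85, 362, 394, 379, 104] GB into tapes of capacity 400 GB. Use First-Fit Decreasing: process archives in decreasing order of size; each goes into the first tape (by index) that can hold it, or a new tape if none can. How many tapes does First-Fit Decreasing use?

Sorted descending: 399, 394, 379, 371, 362, 362, 354, 330, 104, 85.
399 GB → tape 1 (remaining 1 GB)
394 GB → tape 2 (remaining 6 GB)
379 GB → tape 3 (remaining 21 GB)
371 GB → tape 4 (remaining 29 GB)
362 GB → tape 5 (remaining 38 GB)
362 GB → tape 6 (remaining 38 GB)
354 GB → tape 7 (remaining 46 GB)
330 GB → tape 8 (remaining 70 GB)
104 GB → tape 9 (remaining 296 GB)
85 GB → tape 9 (remaining 211 GB)

9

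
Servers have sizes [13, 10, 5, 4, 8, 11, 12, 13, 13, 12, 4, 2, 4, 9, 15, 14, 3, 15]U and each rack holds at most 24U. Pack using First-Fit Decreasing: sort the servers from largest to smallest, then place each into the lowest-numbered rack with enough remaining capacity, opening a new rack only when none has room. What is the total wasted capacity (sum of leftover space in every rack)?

1

Sorted descending: 15, 15, 14, 13, 13, 13, 12, 12, 11, 10, 9, 8, 5, 4, 4, 4, 3, 2.
15U → rack 1 (remaining 9U)
15U → rack 2 (remaining 9U)
14U → rack 3 (remaining 10U)
13U → rack 4 (remaining 11U)
13U → rack 5 (remaining 11U)
13U → rack 6 (remaining 11U)
12U → rack 7 (remaining 12U)
12U → rack 7 (remaining 0U)
11U → rack 4 (remaining 0U)
10U → rack 3 (remaining 0U)
9U → rack 1 (remaining 0U)
8U → rack 2 (remaining 1U)
5U → rack 5 (remaining 6U)
4U → rack 5 (remaining 2U)
4U → rack 6 (remaining 7U)
4U → rack 6 (remaining 3U)
3U → rack 6 (remaining 0U)
2U → rack 5 (remaining 0U)
7 racks × 24U = 168U; used 167U; unused 1U.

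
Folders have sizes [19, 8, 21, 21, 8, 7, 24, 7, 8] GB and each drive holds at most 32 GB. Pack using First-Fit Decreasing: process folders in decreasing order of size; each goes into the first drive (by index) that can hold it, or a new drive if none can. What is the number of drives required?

5 drives

Sorted descending: 24, 21, 21, 19, 8, 8, 8, 7, 7.
24 GB → drive 1 (remaining 8 GB)
21 GB → drive 2 (remaining 11 GB)
21 GB → drive 3 (remaining 11 GB)
19 GB → drive 4 (remaining 13 GB)
8 GB → drive 1 (remaining 0 GB)
8 GB → drive 2 (remaining 3 GB)
8 GB → drive 3 (remaining 3 GB)
7 GB → drive 4 (remaining 6 GB)
7 GB → drive 5 (remaining 25 GB)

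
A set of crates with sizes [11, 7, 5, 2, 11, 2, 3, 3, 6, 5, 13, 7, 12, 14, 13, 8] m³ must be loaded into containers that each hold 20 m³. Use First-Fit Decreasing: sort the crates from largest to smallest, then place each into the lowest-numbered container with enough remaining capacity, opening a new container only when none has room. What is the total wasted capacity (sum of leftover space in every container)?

18

Sorted descending: 14, 13, 13, 12, 11, 11, 8, 7, 7, 6, 5, 5, 3, 3, 2, 2.
container 1: place 14 m³, 6 m³ left
container 2: place 13 m³, 7 m³ left
container 3: place 13 m³, 7 m³ left
container 4: place 12 m³, 8 m³ left
container 5: place 11 m³, 9 m³ left
container 6: place 11 m³, 9 m³ left
container 4: place 8 m³, 0 m³ left
container 2: place 7 m³, 0 m³ left
container 3: place 7 m³, 0 m³ left
container 1: place 6 m³, 0 m³ left
container 5: place 5 m³, 4 m³ left
container 6: place 5 m³, 4 m³ left
container 5: place 3 m³, 1 m³ left
container 6: place 3 m³, 1 m³ left
container 7: place 2 m³, 18 m³ left
container 7: place 2 m³, 16 m³ left
7 containers × 20 m³ = 140 m³; used 122 m³; unused 18 m³.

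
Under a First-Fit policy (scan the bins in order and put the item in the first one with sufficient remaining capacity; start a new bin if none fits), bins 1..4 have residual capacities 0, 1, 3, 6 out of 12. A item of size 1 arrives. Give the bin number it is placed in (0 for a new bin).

2

Bins with room: bin 2 (1), bin 3 (3), bin 4 (6).
The first with room is bin 2.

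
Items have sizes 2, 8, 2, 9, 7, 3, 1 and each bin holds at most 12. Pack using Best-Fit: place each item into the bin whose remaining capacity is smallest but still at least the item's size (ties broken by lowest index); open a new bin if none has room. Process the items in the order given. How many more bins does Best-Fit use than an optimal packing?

Best-Fit: [2,8,2] [9,3] [7,1] → 3 bins.
Total size 32; any packing needs at least ⌈32/12⌉ = 3 bins.
So 3 is already optimal.

0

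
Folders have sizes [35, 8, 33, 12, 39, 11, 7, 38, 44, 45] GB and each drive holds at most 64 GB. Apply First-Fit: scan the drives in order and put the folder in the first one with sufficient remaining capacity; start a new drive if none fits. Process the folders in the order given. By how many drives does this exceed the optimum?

0

First-Fit: [35,8,12,7] [33,11] [39] [38] [44] [45] → 6 drives.
6 folders exceed 32 GB (half the capacity), and no two of those can share a drive, so at least 6 drives are needed.
So 6 is already optimal.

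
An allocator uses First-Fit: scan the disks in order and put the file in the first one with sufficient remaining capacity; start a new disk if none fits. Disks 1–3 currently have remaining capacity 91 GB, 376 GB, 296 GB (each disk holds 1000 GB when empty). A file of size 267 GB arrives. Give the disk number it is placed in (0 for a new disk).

Disks with room: disk 2 (376 GB), disk 3 (296 GB).
The first with room is disk 2.

2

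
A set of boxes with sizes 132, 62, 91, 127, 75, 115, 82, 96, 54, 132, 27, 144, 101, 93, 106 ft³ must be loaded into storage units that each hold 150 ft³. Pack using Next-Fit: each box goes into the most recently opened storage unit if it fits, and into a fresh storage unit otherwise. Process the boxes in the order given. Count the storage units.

14 storage units

132 ft³ → storage unit 1 (remaining 18 ft³)
62 ft³ → storage unit 2 (remaining 88 ft³)
91 ft³ → storage unit 3 (remaining 59 ft³)
127 ft³ → storage unit 4 (remaining 23 ft³)
75 ft³ → storage unit 5 (remaining 75 ft³)
115 ft³ → storage unit 6 (remaining 35 ft³)
82 ft³ → storage unit 7 (remaining 68 ft³)
96 ft³ → storage unit 8 (remaining 54 ft³)
54 ft³ → storage unit 8 (remaining 0 ft³)
132 ft³ → storage unit 9 (remaining 18 ft³)
27 ft³ → storage unit 10 (remaining 123 ft³)
144 ft³ → storage unit 11 (remaining 6 ft³)
101 ft³ → storage unit 12 (remaining 49 ft³)
93 ft³ → storage unit 13 (remaining 57 ft³)
106 ft³ → storage unit 14 (remaining 44 ft³)
Final storage units: [132] [62] [91] [127] [75] [115] [82] [96,54] [132] [27] [144] [101] [93] [106].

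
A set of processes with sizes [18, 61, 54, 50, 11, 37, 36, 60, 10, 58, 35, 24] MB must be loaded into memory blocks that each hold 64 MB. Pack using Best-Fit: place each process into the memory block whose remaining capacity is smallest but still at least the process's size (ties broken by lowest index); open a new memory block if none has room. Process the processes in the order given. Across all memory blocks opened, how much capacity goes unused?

58

18 MB → memory block 1 (remaining 46 MB)
61 MB → memory block 2 (remaining 3 MB)
54 MB → memory block 3 (remaining 10 MB)
50 MB → memory block 4 (remaining 14 MB)
11 MB → memory block 4 (remaining 3 MB)
37 MB → memory block 1 (remaining 9 MB)
36 MB → memory block 5 (remaining 28 MB)
60 MB → memory block 6 (remaining 4 MB)
10 MB → memory block 3 (remaining 0 MB)
58 MB → memory block 7 (remaining 6 MB)
35 MB → memory block 8 (remaining 29 MB)
24 MB → memory block 5 (remaining 4 MB)
8 memory blocks × 64 MB = 512 MB; used 454 MB; unused 58 MB.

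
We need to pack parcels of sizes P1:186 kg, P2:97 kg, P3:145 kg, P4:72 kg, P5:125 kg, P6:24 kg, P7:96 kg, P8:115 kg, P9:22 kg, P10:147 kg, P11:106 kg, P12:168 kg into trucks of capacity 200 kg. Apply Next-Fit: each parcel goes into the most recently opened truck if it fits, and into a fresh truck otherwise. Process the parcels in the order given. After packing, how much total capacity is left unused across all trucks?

497

truck 1: place P1 (186 kg), 14 kg left
truck 2: place P2 (97 kg), 103 kg left
truck 3: place P3 (145 kg), 55 kg left
truck 4: place P4 (72 kg), 128 kg left
truck 4: place P5 (125 kg), 3 kg left
truck 5: place P6 (24 kg), 176 kg left
truck 5: place P7 (96 kg), 80 kg left
truck 6: place P8 (115 kg), 85 kg left
truck 6: place P9 (22 kg), 63 kg left
truck 7: place P10 (147 kg), 53 kg left
truck 8: place P11 (106 kg), 94 kg left
truck 9: place P12 (168 kg), 32 kg left
9 trucks × 200 kg = 1800 kg; used 1303 kg; unused 497 kg.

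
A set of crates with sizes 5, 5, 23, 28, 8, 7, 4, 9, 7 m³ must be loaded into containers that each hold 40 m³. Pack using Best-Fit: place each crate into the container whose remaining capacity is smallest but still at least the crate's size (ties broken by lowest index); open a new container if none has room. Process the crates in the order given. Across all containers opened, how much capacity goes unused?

24

Put 5 m³ in container 1; 35 m³ remain.
Put 5 m³ in container 1; 30 m³ remain.
Put 23 m³ in container 1; 7 m³ remain.
Put 28 m³ in container 2; 12 m³ remain.
Put 8 m³ in container 2; 4 m³ remain.
Put 7 m³ in container 1; 0 m³ remain.
Put 4 m³ in container 2; 0 m³ remain.
Put 9 m³ in container 3; 31 m³ remain.
Put 7 m³ in container 3; 24 m³ remain.
3 containers × 40 m³ = 120 m³; used 96 m³; unused 24 m³.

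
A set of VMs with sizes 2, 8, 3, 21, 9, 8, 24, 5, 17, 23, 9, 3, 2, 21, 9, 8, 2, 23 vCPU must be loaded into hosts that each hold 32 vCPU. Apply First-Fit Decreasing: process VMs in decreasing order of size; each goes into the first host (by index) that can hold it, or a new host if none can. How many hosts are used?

Sorted descending: 24, 23, 23, 21, 21, 17, 9, 9, 9, 8, 8, 8, 5, 3, 3, 2, 2, 2.
Put 24 vCPU in host 1; 8 vCPU remain.
Put 23 vCPU in host 2; 9 vCPU remain.
Put 23 vCPU in host 3; 9 vCPU remain.
Put 21 vCPU in host 4; 11 vCPU remain.
Put 21 vCPU in host 5; 11 vCPU remain.
Put 17 vCPU in host 6; 15 vCPU remain.
Put 9 vCPU in host 2; 0 vCPU remain.
Put 9 vCPU in host 3; 0 vCPU remain.
Put 9 vCPU in host 4; 2 vCPU remain.
Put 8 vCPU in host 1; 0 vCPU remain.
Put 8 vCPU in host 5; 3 vCPU remain.
Put 8 vCPU in host 6; 7 vCPU remain.
Put 5 vCPU in host 6; 2 vCPU remain.
Put 3 vCPU in host 5; 0 vCPU remain.
Put 3 vCPU in host 7; 29 vCPU remain.
Put 2 vCPU in host 4; 0 vCPU remain.
Put 2 vCPU in host 6; 0 vCPU remain.
Put 2 vCPU in host 7; 27 vCPU remain.
Final hosts: [24,8] [23,9] [23,9] [21,9,2] [21,8,3] [17,8,5,2] [3,2].

7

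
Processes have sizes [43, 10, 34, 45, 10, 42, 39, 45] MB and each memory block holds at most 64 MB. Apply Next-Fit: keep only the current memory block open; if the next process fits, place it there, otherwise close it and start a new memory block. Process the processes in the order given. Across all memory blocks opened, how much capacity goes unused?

116

memory block 1: place 43 MB, 21 MB left
memory block 1: place 10 MB, 11 MB left
memory block 2: place 34 MB, 30 MB left
memory block 3: place 45 MB, 19 MB left
memory block 3: place 10 MB, 9 MB left
memory block 4: place 42 MB, 22 MB left
memory block 5: place 39 MB, 25 MB left
memory block 6: place 45 MB, 19 MB left
6 memory blocks × 64 MB = 384 MB; used 268 MB; unused 116 MB.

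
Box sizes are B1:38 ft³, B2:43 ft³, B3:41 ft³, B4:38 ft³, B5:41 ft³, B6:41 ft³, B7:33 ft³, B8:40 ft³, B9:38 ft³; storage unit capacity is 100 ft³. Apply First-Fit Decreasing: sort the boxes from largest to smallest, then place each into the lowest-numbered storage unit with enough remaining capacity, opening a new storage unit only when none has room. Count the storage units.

Sorted descending: 43, 41, 41, 41, 40, 38, 38, 38, 33.
storage unit 1: place 43 ft³, 57 ft³ left
storage unit 1: place 41 ft³, 16 ft³ left
storage unit 2: place 41 ft³, 59 ft³ left
storage unit 2: place 41 ft³, 18 ft³ left
storage unit 3: place 40 ft³, 60 ft³ left
storage unit 3: place 38 ft³, 22 ft³ left
storage unit 4: place 38 ft³, 62 ft³ left
storage unit 4: place 38 ft³, 24 ft³ left
storage unit 5: place 33 ft³, 67 ft³ left

5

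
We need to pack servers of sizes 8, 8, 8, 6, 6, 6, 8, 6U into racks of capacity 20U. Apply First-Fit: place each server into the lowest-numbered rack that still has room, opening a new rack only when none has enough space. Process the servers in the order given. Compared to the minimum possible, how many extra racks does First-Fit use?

First-Fit: [8,8] [8,6,6] [6,8,6] → 3 racks.
Total size 56U; any packing needs at least ⌈56/20⌉ = 3 racks.
So 3 is already optimal.

0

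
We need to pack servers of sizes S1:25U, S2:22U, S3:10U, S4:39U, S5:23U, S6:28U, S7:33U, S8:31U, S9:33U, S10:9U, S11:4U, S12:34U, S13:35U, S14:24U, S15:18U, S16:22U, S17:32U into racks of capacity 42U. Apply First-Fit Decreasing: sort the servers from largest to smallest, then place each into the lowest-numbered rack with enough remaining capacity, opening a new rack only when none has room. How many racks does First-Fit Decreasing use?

Sorted descending: 39, 35, 34, 33, 33, 32, 31, 28, 25, 24, 23, 22, 22, 18, 10, 9, 4.
39U → rack 1 (remaining 3U)
35U → rack 2 (remaining 7U)
34U → rack 3 (remaining 8U)
33U → rack 4 (remaining 9U)
33U → rack 5 (remaining 9U)
32U → rack 6 (remaining 10U)
31U → rack 7 (remaining 11U)
28U → rack 8 (remaining 14U)
25U → rack 9 (remaining 17U)
24U → rack 10 (remaining 18U)
23U → rack 11 (remaining 19U)
22U → rack 12 (remaining 20U)
22U → rack 13 (remaining 20U)
18U → rack 10 (remaining 0U)
10U → rack 6 (remaining 0U)
9U → rack 4 (remaining 0U)
4U → rack 2 (remaining 3U)
Final racks: [39] [35,4] [34] [33,9] [33] [32,10] [31] [28] [25] [24,18] [23] [22] [22].

13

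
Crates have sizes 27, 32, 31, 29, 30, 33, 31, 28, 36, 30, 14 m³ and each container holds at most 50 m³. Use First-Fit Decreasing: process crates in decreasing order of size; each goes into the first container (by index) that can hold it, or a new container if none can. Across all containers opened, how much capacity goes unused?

Sorted descending: 36, 33, 32, 31, 31, 30, 30, 29, 28, 27, 14.
container 1: place 36 m³, 14 m³ left
container 2: place 33 m³, 17 m³ left
container 3: place 32 m³, 18 m³ left
container 4: place 31 m³, 19 m³ left
container 5: place 31 m³, 19 m³ left
container 6: place 30 m³, 20 m³ left
container 7: place 30 m³, 20 m³ left
container 8: place 29 m³, 21 m³ left
container 9: place 28 m³, 22 m³ left
container 10: place 27 m³, 23 m³ left
container 1: place 14 m³, 0 m³ left
10 containers × 50 m³ = 500 m³; used 321 m³; unused 179 m³.

179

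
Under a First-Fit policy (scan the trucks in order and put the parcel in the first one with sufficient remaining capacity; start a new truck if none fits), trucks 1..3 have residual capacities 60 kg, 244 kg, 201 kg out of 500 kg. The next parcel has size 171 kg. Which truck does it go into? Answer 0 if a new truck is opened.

2

Trucks with room: truck 2 (244 kg), truck 3 (201 kg).
The first with room is truck 2.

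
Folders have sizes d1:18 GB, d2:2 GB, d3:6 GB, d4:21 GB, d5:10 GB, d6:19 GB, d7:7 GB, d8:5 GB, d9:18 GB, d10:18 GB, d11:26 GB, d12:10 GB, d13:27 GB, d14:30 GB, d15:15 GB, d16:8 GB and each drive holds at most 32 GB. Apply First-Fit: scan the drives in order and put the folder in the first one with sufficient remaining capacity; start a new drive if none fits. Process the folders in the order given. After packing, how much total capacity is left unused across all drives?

d1 (18 GB) → drive 1 (remaining 14 GB)
d2 (2 GB) → drive 1 (remaining 12 GB)
d3 (6 GB) → drive 1 (remaining 6 GB)
d4 (21 GB) → drive 2 (remaining 11 GB)
d5 (10 GB) → drive 2 (remaining 1 GB)
d6 (19 GB) → drive 3 (remaining 13 GB)
d7 (7 GB) → drive 3 (remaining 6 GB)
d8 (5 GB) → drive 1 (remaining 1 GB)
d9 (18 GB) → drive 4 (remaining 14 GB)
d10 (18 GB) → drive 5 (remaining 14 GB)
d11 (26 GB) → drive 6 (remaining 6 GB)
d12 (10 GB) → drive 4 (remaining 4 GB)
d13 (27 GB) → drive 7 (remaining 5 GB)
d14 (30 GB) → drive 8 (remaining 2 GB)
d15 (15 GB) → drive 9 (remaining 17 GB)
d16 (8 GB) → drive 5 (remaining 6 GB)
9 drives × 32 GB = 288 GB; used 240 GB; unused 48 GB.

48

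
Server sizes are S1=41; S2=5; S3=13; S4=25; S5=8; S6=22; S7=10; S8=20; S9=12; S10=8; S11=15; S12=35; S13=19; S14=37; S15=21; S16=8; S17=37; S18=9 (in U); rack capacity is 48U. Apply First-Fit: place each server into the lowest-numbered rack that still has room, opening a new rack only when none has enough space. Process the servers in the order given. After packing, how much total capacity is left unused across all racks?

39

rack 1: place S1 (41U), 7U left
rack 1: place S2 (5U), 2U left
rack 2: place S3 (13U), 35U left
rack 2: place S4 (25U), 10U left
rack 2: place S5 (8U), 2U left
rack 3: place S6 (22U), 26U left
rack 3: place S7 (10U), 16U left
rack 4: place S8 (20U), 28U left
rack 3: place S9 (12U), 4U left
rack 4: place S10 (8U), 20U left
rack 4: place S11 (15U), 5U left
rack 5: place S12 (35U), 13U left
rack 6: place S13 (19U), 29U left
rack 7: place S14 (37U), 11U left
rack 6: place S15 (21U), 8U left
rack 5: place S16 (8U), 5U left
rack 8: place S17 (37U), 11U left
rack 7: place S18 (9U), 2U left
8 racks × 48U = 384U; used 345U; unused 39U.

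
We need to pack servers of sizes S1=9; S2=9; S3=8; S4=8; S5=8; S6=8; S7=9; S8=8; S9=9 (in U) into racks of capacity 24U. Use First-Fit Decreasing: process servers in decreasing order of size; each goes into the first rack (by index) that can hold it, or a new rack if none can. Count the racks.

Sorted descending: 9, 9, 9, 9, 8, 8, 8, 8, 8.
Put 9U in rack 1; 15U remain.
Put 9U in rack 1; 6U remain.
Put 9U in rack 2; 15U remain.
Put 9U in rack 2; 6U remain.
Put 8U in rack 3; 16U remain.
Put 8U in rack 3; 8U remain.
Put 8U in rack 3; 0U remain.
Put 8U in rack 4; 16U remain.
Put 8U in rack 4; 8U remain.

4 racks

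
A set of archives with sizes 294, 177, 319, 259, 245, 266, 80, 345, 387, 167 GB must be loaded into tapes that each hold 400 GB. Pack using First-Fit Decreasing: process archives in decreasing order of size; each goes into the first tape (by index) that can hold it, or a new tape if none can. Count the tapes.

8

Sorted descending: 387, 345, 319, 294, 266, 259, 245, 177, 167, 80.
Put 387 GB in tape 1; 13 GB remain.
Put 345 GB in tape 2; 55 GB remain.
Put 319 GB in tape 3; 81 GB remain.
Put 294 GB in tape 4; 106 GB remain.
Put 266 GB in tape 5; 134 GB remain.
Put 259 GB in tape 6; 141 GB remain.
Put 245 GB in tape 7; 155 GB remain.
Put 177 GB in tape 8; 223 GB remain.
Put 167 GB in tape 8; 56 GB remain.
Put 80 GB in tape 3; 1 GB remain.
Final tapes: [387] [345] [319,80] [294] [266] [259] [245] [177,167].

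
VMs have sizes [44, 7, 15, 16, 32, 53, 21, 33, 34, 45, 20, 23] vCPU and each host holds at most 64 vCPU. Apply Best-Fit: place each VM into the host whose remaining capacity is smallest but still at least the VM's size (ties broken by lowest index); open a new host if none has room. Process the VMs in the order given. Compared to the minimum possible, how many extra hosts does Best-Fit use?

1

Best-Fit: [44,7] [15,16,32] [53] [21,33] [34,20] [45] [23] → 7 hosts.
Total size 343 vCPU; any packing needs at least ⌈343/64⌉ = 6 hosts.
An optimal packing achieves that bound: [53,7] [45,16] [44,20] [34,23] [33,21] [32,15] → 6 hosts.
Excess: 7 − 6 = 1.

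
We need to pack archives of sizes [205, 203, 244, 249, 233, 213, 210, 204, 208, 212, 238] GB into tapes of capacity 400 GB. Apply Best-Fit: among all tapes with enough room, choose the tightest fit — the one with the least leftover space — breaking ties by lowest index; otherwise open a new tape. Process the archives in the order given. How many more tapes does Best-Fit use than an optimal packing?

Best-Fit: [205] [203] [244] [249] [233] [213] [210] [204] [208] [212] [238] → 11 tapes.
11 archives exceed 200 GB (half the capacity), and no two of those can share a tape, so at least 11 tapes are needed.
So 11 is already optimal.

0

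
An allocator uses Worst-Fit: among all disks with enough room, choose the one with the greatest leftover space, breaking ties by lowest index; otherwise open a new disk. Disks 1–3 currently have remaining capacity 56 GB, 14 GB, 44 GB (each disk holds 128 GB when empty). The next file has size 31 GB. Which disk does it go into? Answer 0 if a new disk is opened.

Disks with room: disk 1 (56 GB), disk 3 (44 GB).
Most room is disk 1 with 56 GB free.

1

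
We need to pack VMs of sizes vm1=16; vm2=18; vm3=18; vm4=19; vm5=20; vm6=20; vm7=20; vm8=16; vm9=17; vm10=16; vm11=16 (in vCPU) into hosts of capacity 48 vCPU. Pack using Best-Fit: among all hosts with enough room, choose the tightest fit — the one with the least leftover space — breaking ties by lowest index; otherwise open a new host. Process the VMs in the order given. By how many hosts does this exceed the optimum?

1

Best-Fit: [16,18] [18,19] [20,20] [20,16] [17,16] [16] → 6 hosts.
Total size 196 vCPU; any packing needs at least ⌈196/48⌉ = 5 hosts.
An optimal packing achieves that bound: [20,20] [20,19] [18,18] [17,16] [16,16,16] → 5 hosts.
Excess: 6 − 5 = 1.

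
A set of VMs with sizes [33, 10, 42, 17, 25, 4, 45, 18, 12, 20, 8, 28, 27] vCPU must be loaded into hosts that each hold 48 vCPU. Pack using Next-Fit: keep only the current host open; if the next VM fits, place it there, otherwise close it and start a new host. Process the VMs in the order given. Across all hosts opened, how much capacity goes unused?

host 1: place 33 vCPU, 15 vCPU left
host 1: place 10 vCPU, 5 vCPU left
host 2: place 42 vCPU, 6 vCPU left
host 3: place 17 vCPU, 31 vCPU left
host 3: place 25 vCPU, 6 vCPU left
host 3: place 4 vCPU, 2 vCPU left
host 4: place 45 vCPU, 3 vCPU left
host 5: place 18 vCPU, 30 vCPU left
host 5: place 12 vCPU, 18 vCPU left
host 6: place 20 vCPU, 28 vCPU left
host 6: place 8 vCPU, 20 vCPU left
host 7: place 28 vCPU, 20 vCPU left
host 8: place 27 vCPU, 21 vCPU left
8 hosts × 48 vCPU = 384 vCPU; used 289 vCPU; unused 95 vCPU.

95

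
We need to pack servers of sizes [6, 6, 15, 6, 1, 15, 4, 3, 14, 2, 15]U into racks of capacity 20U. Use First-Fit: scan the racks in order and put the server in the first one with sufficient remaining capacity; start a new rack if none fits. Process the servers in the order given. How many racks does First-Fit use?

5

6U → rack 1 (remaining 14U)
6U → rack 1 (remaining 8U)
15U → rack 2 (remaining 5U)
6U → rack 1 (remaining 2U)
1U → rack 1 (remaining 1U)
15U → rack 3 (remaining 5U)
4U → rack 2 (remaining 1U)
3U → rack 3 (remaining 2U)
14U → rack 4 (remaining 6U)
2U → rack 3 (remaining 0U)
15U → rack 5 (remaining 5U)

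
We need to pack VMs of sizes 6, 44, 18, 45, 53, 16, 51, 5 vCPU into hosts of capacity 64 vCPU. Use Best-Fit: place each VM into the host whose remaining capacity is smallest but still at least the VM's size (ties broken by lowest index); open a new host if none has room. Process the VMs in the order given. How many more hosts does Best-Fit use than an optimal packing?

Best-Fit: [6,44] [18,45] [53,5] [16] [51] → 5 hosts.
Total size 238 vCPU; any packing needs at least ⌈238/64⌉ = 4 hosts.
An optimal packing achieves that bound: [53,6,5] [51] [45,18] [44,16] → 4 hosts.
Excess: 5 − 4 = 1.

1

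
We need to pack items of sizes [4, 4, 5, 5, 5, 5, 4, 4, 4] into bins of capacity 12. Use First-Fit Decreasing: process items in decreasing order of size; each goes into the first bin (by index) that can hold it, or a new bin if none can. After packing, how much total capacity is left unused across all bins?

Sorted descending: 5, 5, 5, 5, 4, 4, 4, 4, 4.
bin 1: place 5, 7 left
bin 1: place 5, 2 left
bin 2: place 5, 7 left
bin 2: place 5, 2 left
bin 3: place 4, 8 left
bin 3: place 4, 4 left
bin 3: place 4, 0 left
bin 4: place 4, 8 left
bin 4: place 4, 4 left
4 bins × 12 = 48; used 40; unused 8.

8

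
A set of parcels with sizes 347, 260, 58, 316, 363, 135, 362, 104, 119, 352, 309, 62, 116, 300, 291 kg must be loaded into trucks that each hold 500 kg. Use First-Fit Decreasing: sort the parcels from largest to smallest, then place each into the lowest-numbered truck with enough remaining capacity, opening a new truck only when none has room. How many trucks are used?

9 trucks

Sorted descending: 363, 362, 352, 347, 316, 309, 300, 291, 260, 135, 119, 116, 104, 62, 58.
truck 1: place 363 kg, 137 kg left
truck 2: place 362 kg, 138 kg left
truck 3: place 352 kg, 148 kg left
truck 4: place 347 kg, 153 kg left
truck 5: place 316 kg, 184 kg left
truck 6: place 309 kg, 191 kg left
truck 7: place 300 kg, 200 kg left
truck 8: place 291 kg, 209 kg left
truck 9: place 260 kg, 240 kg left
truck 1: place 135 kg, 2 kg left
truck 2: place 119 kg, 19 kg left
truck 3: place 116 kg, 32 kg left
truck 4: place 104 kg, 49 kg left
truck 5: place 62 kg, 122 kg left
truck 5: place 58 kg, 64 kg left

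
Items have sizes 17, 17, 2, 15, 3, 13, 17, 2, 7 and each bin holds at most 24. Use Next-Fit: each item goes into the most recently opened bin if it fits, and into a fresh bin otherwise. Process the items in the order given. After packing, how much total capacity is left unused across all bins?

51

17 → bin 1 (remaining 7)
17 → bin 2 (remaining 7)
2 → bin 2 (remaining 5)
15 → bin 3 (remaining 9)
3 → bin 3 (remaining 6)
13 → bin 4 (remaining 11)
17 → bin 5 (remaining 7)
2 → bin 5 (remaining 5)
7 → bin 6 (remaining 17)
6 bins × 24 = 144; used 93; unused 51.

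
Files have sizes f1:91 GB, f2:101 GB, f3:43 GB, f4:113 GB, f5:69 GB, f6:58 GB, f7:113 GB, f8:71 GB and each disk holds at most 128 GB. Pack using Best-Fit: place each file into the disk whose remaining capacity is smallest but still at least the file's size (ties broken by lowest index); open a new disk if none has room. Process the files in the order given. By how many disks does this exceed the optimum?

Best-Fit: [91] [101] [43,69] [113] [58] [113] [71] → 7 disks.
Total size 659 GB; any packing needs at least ⌈659/128⌉ = 6 disks.
An optimal packing achieves that bound: [113] [113] [101] [91] [71,43] [69,58] → 6 disks.
Excess: 7 − 6 = 1.

1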